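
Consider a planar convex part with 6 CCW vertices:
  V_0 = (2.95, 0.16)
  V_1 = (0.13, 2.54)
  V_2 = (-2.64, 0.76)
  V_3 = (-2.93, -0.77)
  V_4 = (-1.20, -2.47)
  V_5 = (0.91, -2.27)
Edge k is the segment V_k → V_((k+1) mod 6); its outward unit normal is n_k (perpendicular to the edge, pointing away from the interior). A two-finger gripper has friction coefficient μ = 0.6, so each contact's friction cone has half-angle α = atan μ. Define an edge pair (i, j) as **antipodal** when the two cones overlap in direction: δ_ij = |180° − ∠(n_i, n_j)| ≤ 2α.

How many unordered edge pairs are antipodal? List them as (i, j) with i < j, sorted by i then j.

α = atan 0.6 = 30.96°;  2α = 61.93°
n_0 = (+0.6450, +0.7642)
n_1 = (-0.5406, +0.8413)
n_2 = (-0.9825, +0.1862)
n_3 = (-0.7009, -0.7133)
n_4 = (+0.0944, -0.9955)
n_5 = (+0.7659, -0.6430)
  (0,1): δ = 107.11°  ·
  (0,2): δ = 60.57°  ✓
  (0,3): δ = 4.34°  ✓
  (0,4): δ = 45.58°  ✓
  (0,5): δ = 90.15°  ·
  (1,2): δ = 133.46°  ·
  (1,3): δ = 77.22°  ·
  (1,4): δ = 27.31°  ✓
  (1,5): δ = 17.26°  ✓
  (2,3): δ = 123.77°  ·
  (2,4): δ = 73.85°  ·
  (2,5): δ = 29.28°  ✓
  (3,4): δ = 130.09°  ·
  (3,5): δ = 85.51°  ·
  (4,5): δ = 135.43°  ·
antipodal pairs: 6

count = 6; pairs: (0,2), (0,3), (0,4), (1,4), (1,5), (2,5)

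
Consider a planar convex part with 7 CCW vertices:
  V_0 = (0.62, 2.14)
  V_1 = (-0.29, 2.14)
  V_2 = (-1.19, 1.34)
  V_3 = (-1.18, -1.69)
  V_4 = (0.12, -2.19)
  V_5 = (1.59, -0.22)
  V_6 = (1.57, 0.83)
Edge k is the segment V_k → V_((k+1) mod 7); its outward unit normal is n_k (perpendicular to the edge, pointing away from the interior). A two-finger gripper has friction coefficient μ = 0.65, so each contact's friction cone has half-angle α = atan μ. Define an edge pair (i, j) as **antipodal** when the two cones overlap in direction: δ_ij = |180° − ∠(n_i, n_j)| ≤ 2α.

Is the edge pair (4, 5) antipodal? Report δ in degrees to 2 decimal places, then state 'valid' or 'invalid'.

α = atan 0.65 = 33.02°;  2α = 66.05°
edge 4: e_4 = (+1.47, +1.97);  n_4 = (+0.8015, -0.5980)
edge 5: e_5 = (-0.02, +1.05);  n_5 = (+0.9998, +0.0190)
∠(n_4, n_5) = 37.82°
δ = |180° − 37.82°| = 142.18°
142.18° > 2α = 66.05°  →  invalid

δ = 142.18°, invalid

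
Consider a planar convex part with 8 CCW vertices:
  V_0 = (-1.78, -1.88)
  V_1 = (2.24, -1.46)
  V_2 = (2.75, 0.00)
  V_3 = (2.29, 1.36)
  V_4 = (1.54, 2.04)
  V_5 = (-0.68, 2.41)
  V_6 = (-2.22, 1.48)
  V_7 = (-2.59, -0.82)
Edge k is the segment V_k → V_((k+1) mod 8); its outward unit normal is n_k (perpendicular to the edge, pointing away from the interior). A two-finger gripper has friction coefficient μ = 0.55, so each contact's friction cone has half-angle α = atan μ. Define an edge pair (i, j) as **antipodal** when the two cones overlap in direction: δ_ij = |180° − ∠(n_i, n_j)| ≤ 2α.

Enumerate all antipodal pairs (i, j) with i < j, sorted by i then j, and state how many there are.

count = 11; pairs: (0,3), (0,4), (0,5), (1,5), (1,6), (1,7), (2,6), (2,7), (3,6), (3,7), (4,7)

α = atan 0.55 = 28.81°;  2α = 57.62°
n_0 = (+0.1039, -0.9946)
n_1 = (+0.9441, -0.3298)
n_2 = (+0.9473, +0.3204)
n_3 = (+0.6717, +0.7408)
n_4 = (+0.1644, +0.9864)
n_5 = (-0.5169, +0.8560)
n_6 = (-0.9873, +0.1588)
n_7 = (-0.7946, -0.6072)
  (0,1): δ = 115.22°  ·
  (0,2): δ = 77.28°  ·
  (0,3): δ = 48.16°  ✓
  (0,4): δ = 15.43°  ✓
  (0,5): δ = 25.16°  ✓
  (0,6): δ = 74.90°  ·
  (0,7): δ = 121.42°  ·
  (1,2): δ = 142.06°  ·
  (1,3): δ = 112.94°  ·
  (1,4): δ = 80.21°  ·
  (1,5): δ = 39.62°  ✓
  (1,6): δ = 10.12°  ✓
  (1,7): δ = 56.64°  ✓
  (2,3): δ = 150.88°  ·
  (2,4): δ = 118.15°  ·
  (2,5): δ = 77.56°  ·
  (2,6): δ = 27.83°  ✓
  (2,7): δ = 18.70°  ✓
  (3,4): δ = 147.26°  ·
  (3,5): δ = 106.67°  ·
  (3,6): δ = 56.94°  ✓
  (3,7): δ = 10.42°  ✓
  (4,5): δ = 139.41°  ·
  (4,6): δ = 89.68°  ·
  (4,7): δ = 43.15°  ✓
  (5,6): δ = 130.27°  ·
  (5,7): δ = 83.74°  ·
  (6,7): δ = 133.48°  ·
antipodal pairs: 11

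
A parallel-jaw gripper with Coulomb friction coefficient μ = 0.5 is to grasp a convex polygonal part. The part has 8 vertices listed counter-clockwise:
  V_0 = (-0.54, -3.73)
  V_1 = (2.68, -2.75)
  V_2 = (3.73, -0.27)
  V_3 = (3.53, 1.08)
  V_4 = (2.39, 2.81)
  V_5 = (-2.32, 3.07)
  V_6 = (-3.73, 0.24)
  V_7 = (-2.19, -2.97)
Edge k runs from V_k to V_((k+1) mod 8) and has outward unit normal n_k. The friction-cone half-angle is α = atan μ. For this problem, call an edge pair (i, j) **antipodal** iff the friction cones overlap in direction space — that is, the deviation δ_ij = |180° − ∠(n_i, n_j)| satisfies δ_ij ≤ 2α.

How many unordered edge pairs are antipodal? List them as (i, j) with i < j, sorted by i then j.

count = 9; pairs: (0,4), (0,5), (1,5), (1,6), (2,5), (2,6), (3,6), (3,7), (4,7)

α = atan 0.5 = 26.57°;  2α = 53.13°
n_0 = (+0.2912, -0.9567)
n_1 = (+0.9209, -0.3899)
n_2 = (+0.9892, +0.1465)
n_3 = (+0.8350, +0.5502)
n_4 = (+0.0551, +0.9985)
n_5 = (-0.8951, +0.4459)
n_6 = (-0.9016, -0.4325)
n_7 = (-0.4184, -0.9083)
  (0,1): δ = 129.87°  ·
  (0,2): δ = 98.50°  ·
  (0,3): δ = 73.54°  ·
  (0,4): δ = 20.09°  ✓
  (0,5): δ = 46.59°  ✓
  (0,6): δ = 98.70°  ·
  (0,7): δ = 138.34°  ·
  (1,2): δ = 148.63°  ·
  (1,3): δ = 123.67°  ·
  (1,4): δ = 70.21°  ·
  (1,5): δ = 3.54°  ✓
  (1,6): δ = 48.58°  ✓
  (1,7): δ = 88.22°  ·
  (2,3): δ = 155.04°  ·
  (2,4): δ = 101.59°  ·
  (2,5): δ = 34.91°  ✓
  (2,6): δ = 17.20°  ✓
  (2,7): δ = 56.84°  ·
  (3,4): δ = 126.54°  ·
  (3,5): δ = 59.87°  ·
  (3,6): δ = 7.75°  ✓
  (3,7): δ = 31.89°  ✓
  (4,5): δ = 113.32°  ·
  (4,6): δ = 61.21°  ·
  (4,7): δ = 21.57°  ✓
  (5,6): δ = 127.89°  ·
  (5,7): δ = 88.25°  ·
  (6,7): δ = 140.36°  ·
antipodal pairs: 9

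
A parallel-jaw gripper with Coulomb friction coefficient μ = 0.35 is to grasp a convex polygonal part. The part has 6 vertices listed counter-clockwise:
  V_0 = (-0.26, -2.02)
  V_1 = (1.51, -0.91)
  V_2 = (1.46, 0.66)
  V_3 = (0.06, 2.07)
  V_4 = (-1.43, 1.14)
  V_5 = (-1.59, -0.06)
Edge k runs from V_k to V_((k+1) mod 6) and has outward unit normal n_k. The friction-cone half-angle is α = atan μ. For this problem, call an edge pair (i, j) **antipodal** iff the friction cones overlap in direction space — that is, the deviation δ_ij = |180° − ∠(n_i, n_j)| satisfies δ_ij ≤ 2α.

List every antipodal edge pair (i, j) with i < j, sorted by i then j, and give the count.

count = 4; pairs: (0,3), (1,4), (1,5), (2,5)

α = atan 0.35 = 19.29°;  2α = 38.58°
n_0 = (+0.5313, -0.8472)
n_1 = (+0.9995, +0.0318)
n_2 = (+0.7096, +0.7046)
n_3 = (-0.5295, +0.8483)
n_4 = (-0.9912, +0.1322)
n_5 = (-0.8275, -0.5615)
  (0,1): δ = 120.27°  ·
  (0,2): δ = 77.30°  ·
  (0,3): δ = 0.12°  ✓
  (0,4): δ = 50.31°  ·
  (0,5): δ = 92.07°  ·
  (1,2): δ = 137.03°  ·
  (1,3): δ = 59.85°  ·
  (1,4): δ = 9.42°  ✓
  (1,5): δ = 32.34°  ✓
  (2,3): δ = 102.83°  ·
  (2,4): δ = 52.39°  ·
  (2,5): δ = 10.64°  ✓
  (3,4): δ = 129.57°  ·
  (3,5): δ = 87.81°  ·
  (4,5): δ = 138.25°  ·
antipodal pairs: 4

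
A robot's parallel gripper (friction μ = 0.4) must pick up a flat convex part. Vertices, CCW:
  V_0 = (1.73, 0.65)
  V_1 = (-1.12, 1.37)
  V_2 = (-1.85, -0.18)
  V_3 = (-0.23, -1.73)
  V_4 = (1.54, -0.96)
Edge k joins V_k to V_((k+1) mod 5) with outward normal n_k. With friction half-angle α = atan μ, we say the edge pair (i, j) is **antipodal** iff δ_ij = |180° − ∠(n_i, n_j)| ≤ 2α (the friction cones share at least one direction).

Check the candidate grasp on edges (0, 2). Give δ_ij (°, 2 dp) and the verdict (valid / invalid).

δ = 29.56°, valid

α = atan 0.4 = 21.80°;  2α = 43.60°
edge 0: e_0 = (-2.85, +0.72);  n_0 = (+0.2449, +0.9695)
edge 2: e_2 = (+1.62, -1.55);  n_2 = (-0.6913, -0.7225)
∠(n_0, n_2) = 150.44°
δ = |180° − 150.44°| = 29.56°
29.56° ≤ 2α = 43.60°  →  valid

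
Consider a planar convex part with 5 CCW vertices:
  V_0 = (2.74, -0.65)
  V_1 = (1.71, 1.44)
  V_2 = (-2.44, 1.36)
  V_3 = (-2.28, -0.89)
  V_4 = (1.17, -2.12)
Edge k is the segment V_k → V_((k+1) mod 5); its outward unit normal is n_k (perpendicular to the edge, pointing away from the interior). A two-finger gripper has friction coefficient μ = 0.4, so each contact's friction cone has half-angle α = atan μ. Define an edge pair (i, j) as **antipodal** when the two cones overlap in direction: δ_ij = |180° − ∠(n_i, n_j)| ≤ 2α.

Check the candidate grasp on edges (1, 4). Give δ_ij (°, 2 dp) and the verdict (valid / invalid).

α = atan 0.4 = 21.80°;  2α = 43.60°
edge 1: e_1 = (-4.15, -0.08);  n_1 = (-0.0193, +0.9998)
edge 4: e_4 = (+1.57, +1.47);  n_4 = (+0.6835, -0.7300)
∠(n_1, n_4) = 137.99°
δ = |180° − 137.99°| = 42.01°
42.01° ≤ 2α = 43.60°  →  valid

δ = 42.01°, valid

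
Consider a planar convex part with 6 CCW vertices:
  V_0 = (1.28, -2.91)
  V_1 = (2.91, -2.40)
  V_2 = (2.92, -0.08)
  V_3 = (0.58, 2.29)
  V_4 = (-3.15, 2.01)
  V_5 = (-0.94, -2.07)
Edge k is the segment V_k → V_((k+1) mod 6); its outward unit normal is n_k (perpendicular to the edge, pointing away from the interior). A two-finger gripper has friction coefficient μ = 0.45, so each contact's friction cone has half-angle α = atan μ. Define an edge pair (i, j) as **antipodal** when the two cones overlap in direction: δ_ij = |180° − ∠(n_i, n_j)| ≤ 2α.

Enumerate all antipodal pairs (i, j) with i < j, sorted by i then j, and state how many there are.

count = 5; pairs: (0,3), (1,4), (2,4), (2,5), (3,5)

α = atan 0.45 = 24.23°;  2α = 48.46°
n_0 = (+0.2986, -0.9544)
n_1 = (+1.0000, -0.0043)
n_2 = (+0.7116, +0.7026)
n_3 = (-0.0749, +0.9972)
n_4 = (-0.8793, -0.4763)
n_5 = (-0.3539, -0.9353)
  (0,1): δ = 107.62°  ·
  (0,2): δ = 62.74°  ·
  (0,3): δ = 13.08°  ✓
  (0,4): δ = 101.07°  ·
  (0,5): δ = 141.90°  ·
  (1,2): δ = 135.12°  ·
  (1,3): δ = 85.46°  ·
  (1,4): δ = 28.69°  ✓
  (1,5): δ = 69.52°  ·
  (2,3): δ = 130.34°  ·
  (2,4): δ = 16.19°  ✓
  (2,5): δ = 24.64°  ✓
  (3,4): δ = 65.85°  ·
  (3,5): δ = 25.02°  ✓
  (4,5): δ = 139.17°  ·
antipodal pairs: 5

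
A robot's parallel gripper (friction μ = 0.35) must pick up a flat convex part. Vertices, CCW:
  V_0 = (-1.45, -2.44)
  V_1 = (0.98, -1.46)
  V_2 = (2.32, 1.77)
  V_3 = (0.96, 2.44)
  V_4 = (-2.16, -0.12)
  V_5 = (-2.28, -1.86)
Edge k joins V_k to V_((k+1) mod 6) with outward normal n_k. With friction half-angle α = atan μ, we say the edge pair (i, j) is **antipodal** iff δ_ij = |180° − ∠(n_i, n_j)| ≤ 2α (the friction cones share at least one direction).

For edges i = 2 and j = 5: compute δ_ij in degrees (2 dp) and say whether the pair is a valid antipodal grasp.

α = atan 0.35 = 19.29°;  2α = 38.58°
edge 2: e_2 = (-1.36, +0.67);  n_2 = (+0.4419, +0.8971)
edge 5: e_5 = (+0.83, -0.58);  n_5 = (-0.5728, -0.8197)
∠(n_2, n_5) = 171.28°
δ = |180° − 171.28°| = 8.72°
8.72° ≤ 2α = 38.58°  →  valid

δ = 8.72°, valid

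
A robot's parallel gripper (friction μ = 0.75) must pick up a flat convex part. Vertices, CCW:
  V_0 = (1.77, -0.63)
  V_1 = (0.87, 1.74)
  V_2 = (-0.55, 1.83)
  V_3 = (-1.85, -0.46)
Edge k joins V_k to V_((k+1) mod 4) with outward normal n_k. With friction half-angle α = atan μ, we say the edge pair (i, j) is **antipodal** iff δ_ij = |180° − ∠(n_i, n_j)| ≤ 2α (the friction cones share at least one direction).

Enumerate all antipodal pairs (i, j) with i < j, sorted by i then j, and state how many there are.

count = 4; pairs: (0,2), (0,3), (1,3), (2,3)

α = atan 0.75 = 36.87°;  2α = 73.74°
n_0 = (+0.9349, +0.3550)
n_1 = (+0.0633, +0.9980)
n_2 = (-0.8696, +0.4937)
n_3 = (-0.0469, -0.9989)
  (0,1): δ = 114.42°  ·
  (0,2): δ = 50.38°  ✓
  (0,3): δ = 66.52°  ✓
  (1,2): δ = 115.96°  ·
  (1,3): δ = 0.94°  ✓
  (2,3): δ = 63.11°  ✓
antipodal pairs: 4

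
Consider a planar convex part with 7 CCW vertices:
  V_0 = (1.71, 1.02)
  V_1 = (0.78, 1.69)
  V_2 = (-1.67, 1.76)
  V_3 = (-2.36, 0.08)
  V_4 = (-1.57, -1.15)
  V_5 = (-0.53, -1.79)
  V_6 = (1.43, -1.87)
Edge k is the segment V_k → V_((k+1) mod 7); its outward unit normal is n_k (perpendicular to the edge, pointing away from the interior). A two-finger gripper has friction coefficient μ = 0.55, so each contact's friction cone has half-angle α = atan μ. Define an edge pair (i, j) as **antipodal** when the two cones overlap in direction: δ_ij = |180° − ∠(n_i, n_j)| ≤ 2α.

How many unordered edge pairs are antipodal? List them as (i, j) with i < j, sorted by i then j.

count = 8; pairs: (0,3), (0,4), (0,5), (1,3), (1,4), (1,5), (2,6), (3,6)

α = atan 0.55 = 28.81°;  2α = 57.62°
n_0 = (+0.5845, +0.8114)
n_1 = (+0.0286, +0.9996)
n_2 = (-0.9250, +0.3799)
n_3 = (-0.8414, -0.5404)
n_4 = (-0.5241, -0.8517)
n_5 = (-0.0408, -0.9992)
n_6 = (+0.9953, -0.0964)
  (0,1): δ = 145.87°  ·
  (0,2): δ = 76.56°  ·
  (0,3): δ = 21.52°  ✓
  (0,4): δ = 4.16°  ✓
  (0,5): δ = 33.43°  ✓
  (0,6): δ = 120.24°  ·
  (1,2): δ = 110.69°  ·
  (1,3): δ = 55.65°  ✓
  (1,4): δ = 29.97°  ✓
  (1,5): δ = 0.70°  ✓
  (1,6): δ = 86.10°  ·
  (2,3): δ = 124.96°  ·
  (2,4): δ = 99.28°  ·
  (2,5): δ = 70.01°  ·
  (2,6): δ = 16.79°  ✓
  (3,4): δ = 154.32°  ·
  (3,5): δ = 125.05°  ·
  (3,6): δ = 38.25°  ✓
  (4,5): δ = 150.73°  ·
  (4,6): δ = 63.93°  ·
  (5,6): δ = 93.20°  ·
antipodal pairs: 8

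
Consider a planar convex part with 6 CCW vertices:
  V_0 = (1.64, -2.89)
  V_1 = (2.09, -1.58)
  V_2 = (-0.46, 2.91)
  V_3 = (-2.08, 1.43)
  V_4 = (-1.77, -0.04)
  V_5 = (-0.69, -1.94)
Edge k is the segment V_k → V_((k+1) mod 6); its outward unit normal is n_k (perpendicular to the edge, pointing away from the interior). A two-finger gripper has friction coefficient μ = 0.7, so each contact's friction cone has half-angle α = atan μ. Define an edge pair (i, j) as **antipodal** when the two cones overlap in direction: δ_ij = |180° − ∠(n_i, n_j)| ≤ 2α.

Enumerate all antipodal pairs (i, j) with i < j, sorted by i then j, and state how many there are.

count = 7; pairs: (0,2), (0,3), (0,4), (1,3), (1,4), (1,5), (2,5)

α = atan 0.7 = 34.99°;  2α = 69.98°
n_0 = (+0.9458, -0.3249)
n_1 = (+0.8696, +0.4938)
n_2 = (-0.6745, +0.7383)
n_3 = (-0.9785, -0.2063)
n_4 = (-0.8694, -0.4942)
n_5 = (-0.3775, -0.9260)
  (0,1): δ = 131.45°  ·
  (0,2): δ = 28.63°  ✓
  (0,3): δ = 30.87°  ✓
  (0,4): δ = 48.57°  ✓
  (0,5): δ = 86.78°  ·
  (1,2): δ = 77.18°  ·
  (1,3): δ = 17.69°  ✓
  (1,4): δ = 0.02°  ✓
  (1,5): δ = 38.22°  ✓
  (2,3): δ = 120.51°  ·
  (2,4): δ = 102.80°  ·
  (2,5): δ = 64.60°  ✓
  (3,4): δ = 162.29°  ·
  (3,5): δ = 124.09°  ·
  (4,5): δ = 141.80°  ·
antipodal pairs: 7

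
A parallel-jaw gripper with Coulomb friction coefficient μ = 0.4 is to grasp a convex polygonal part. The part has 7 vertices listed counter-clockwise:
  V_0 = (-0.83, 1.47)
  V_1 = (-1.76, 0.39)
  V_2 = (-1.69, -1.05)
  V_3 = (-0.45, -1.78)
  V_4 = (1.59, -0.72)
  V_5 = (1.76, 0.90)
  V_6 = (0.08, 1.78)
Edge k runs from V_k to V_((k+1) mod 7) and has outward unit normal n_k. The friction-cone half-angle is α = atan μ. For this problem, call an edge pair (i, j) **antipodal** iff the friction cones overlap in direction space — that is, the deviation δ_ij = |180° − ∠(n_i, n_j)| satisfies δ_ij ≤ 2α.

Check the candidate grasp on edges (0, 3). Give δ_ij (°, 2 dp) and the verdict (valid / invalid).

δ = 21.81°, valid

α = atan 0.4 = 21.80°;  2α = 43.60°
edge 0: e_0 = (-0.93, -1.08);  n_0 = (-0.7578, +0.6525)
edge 3: e_3 = (+2.04, +1.06);  n_3 = (+0.4611, -0.8874)
∠(n_0, n_3) = 158.19°
δ = |180° − 158.19°| = 21.81°
21.81° ≤ 2α = 43.60°  →  valid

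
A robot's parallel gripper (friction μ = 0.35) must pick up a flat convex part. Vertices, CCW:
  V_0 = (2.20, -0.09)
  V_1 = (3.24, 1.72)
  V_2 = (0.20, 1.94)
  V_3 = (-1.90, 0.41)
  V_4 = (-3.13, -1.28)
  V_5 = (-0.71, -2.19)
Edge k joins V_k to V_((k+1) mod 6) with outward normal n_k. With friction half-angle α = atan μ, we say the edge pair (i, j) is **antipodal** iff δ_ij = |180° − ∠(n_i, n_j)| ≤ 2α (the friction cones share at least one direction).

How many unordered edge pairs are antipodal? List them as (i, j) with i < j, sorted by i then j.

α = atan 0.35 = 19.29°;  2α = 38.58°
n_0 = (+0.8671, -0.4982)
n_1 = (+0.0722, +0.9974)
n_2 = (-0.5889, +0.8082)
n_3 = (-0.8085, +0.5885)
n_4 = (-0.3520, -0.9360)
n_5 = (+0.5852, -0.8109)
  (0,1): δ = 64.26°  ·
  (0,2): δ = 24.04°  ✓
  (0,3): δ = 6.17°  ✓
  (0,4): δ = 99.27°  ·
  (0,5): δ = 155.70°  ·
  (1,2): δ = 139.78°  ·
  (1,3): δ = 121.91°  ·
  (1,4): δ = 16.47°  ✓
  (1,5): δ = 39.96°  ·
  (2,3): δ = 162.12°  ·
  (2,4): δ = 56.68°  ·
  (2,5): δ = 0.26°  ✓
  (3,4): δ = 74.56°  ·
  (3,5): δ = 18.14°  ✓
  (4,5): δ = 123.58°  ·
antipodal pairs: 5

count = 5; pairs: (0,2), (0,3), (1,4), (2,5), (3,5)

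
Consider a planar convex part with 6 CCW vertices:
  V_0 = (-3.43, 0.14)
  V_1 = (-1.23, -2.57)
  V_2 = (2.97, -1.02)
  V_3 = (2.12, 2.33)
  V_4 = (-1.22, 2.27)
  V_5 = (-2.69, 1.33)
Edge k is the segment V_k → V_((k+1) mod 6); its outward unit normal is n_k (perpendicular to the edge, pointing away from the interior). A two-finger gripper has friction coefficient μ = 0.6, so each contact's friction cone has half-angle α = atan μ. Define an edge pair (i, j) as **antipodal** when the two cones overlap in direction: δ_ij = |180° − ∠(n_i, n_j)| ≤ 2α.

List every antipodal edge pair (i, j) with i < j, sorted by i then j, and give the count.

count = 6; pairs: (0,2), (0,3), (1,3), (1,4), (1,5), (2,5)

α = atan 0.6 = 30.96°;  2α = 61.93°
n_0 = (-0.7764, -0.6303)
n_1 = (+0.3462, -0.9382)
n_2 = (+0.9693, +0.2459)
n_3 = (-0.0180, +0.9998)
n_4 = (-0.5387, +0.8425)
n_5 = (-0.8492, +0.5281)
  (0,1): δ = 108.81°  ·
  (0,2): δ = 24.83°  ✓
  (0,3): δ = 51.96°  ✓
  (0,4): δ = 83.53°  ·
  (0,5): δ = 109.05°  ·
  (1,2): δ = 96.02°  ·
  (1,3): δ = 19.23°  ✓
  (1,4): δ = 12.34°  ✓
  (1,5): δ = 37.87°  ✓
  (2,3): δ = 103.21°  ·
  (2,4): δ = 71.64°  ·
  (2,5): δ = 46.11°  ✓
  (3,4): δ = 148.43°  ·
  (3,5): δ = 122.90°  ·
  (4,5): δ = 154.47°  ·
antipodal pairs: 6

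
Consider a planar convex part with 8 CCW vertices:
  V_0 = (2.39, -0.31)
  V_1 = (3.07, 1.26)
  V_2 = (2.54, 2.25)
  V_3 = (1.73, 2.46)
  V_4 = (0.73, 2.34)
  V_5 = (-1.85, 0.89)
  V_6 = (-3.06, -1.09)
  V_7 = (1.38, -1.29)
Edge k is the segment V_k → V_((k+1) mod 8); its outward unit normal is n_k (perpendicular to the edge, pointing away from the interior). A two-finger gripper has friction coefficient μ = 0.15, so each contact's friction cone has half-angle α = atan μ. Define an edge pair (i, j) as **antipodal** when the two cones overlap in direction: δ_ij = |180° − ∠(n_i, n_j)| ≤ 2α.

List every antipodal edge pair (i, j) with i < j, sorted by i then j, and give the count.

α = atan 0.15 = 8.53°;  2α = 17.06°
n_0 = (+0.9176, -0.3974)
n_1 = (+0.8816, +0.4720)
n_2 = (+0.2510, +0.9680)
n_3 = (-0.1191, +0.9929)
n_4 = (-0.4899, +0.8718)
n_5 = (-0.8533, +0.5215)
n_6 = (-0.0450, -0.9990)
n_7 = (+0.6964, -0.7177)
  (0,1): δ = 128.42°  ·
  (0,2): δ = 81.12°  ·
  (0,3): δ = 59.74°  ·
  (0,4): δ = 37.24°  ·
  (0,5): δ = 8.01°  ✓
  (0,6): δ = 110.84°  ·
  (0,7): δ = 157.55°  ·
  (1,2): δ = 132.70°  ·
  (1,3): δ = 111.32°  ·
  (1,4): δ = 88.83°  ·
  (1,5): δ = 59.59°  ·
  (1,6): δ = 59.26°  ·
  (1,7): δ = 105.97°  ·
  (2,3): δ = 158.62°  ·
  (2,4): δ = 136.13°  ·
  (2,5): δ = 106.90°  ·
  (2,6): δ = 11.96°  ✓
  (2,7): δ = 58.67°  ·
  (3,4): δ = 157.51°  ·
  (3,5): δ = 128.27°  ·
  (3,6): δ = 9.42°  ✓
  (3,7): δ = 37.29°  ·
  (4,5): δ = 150.77°  ·
  (4,6): δ = 31.92°  ·
  (4,7): δ = 14.80°  ✓
  (5,6): δ = 61.15°  ·
  (5,7): δ = 14.43°  ✓
  (6,7): δ = 133.28°  ·
antipodal pairs: 5

count = 5; pairs: (0,5), (2,6), (3,6), (4,7), (5,7)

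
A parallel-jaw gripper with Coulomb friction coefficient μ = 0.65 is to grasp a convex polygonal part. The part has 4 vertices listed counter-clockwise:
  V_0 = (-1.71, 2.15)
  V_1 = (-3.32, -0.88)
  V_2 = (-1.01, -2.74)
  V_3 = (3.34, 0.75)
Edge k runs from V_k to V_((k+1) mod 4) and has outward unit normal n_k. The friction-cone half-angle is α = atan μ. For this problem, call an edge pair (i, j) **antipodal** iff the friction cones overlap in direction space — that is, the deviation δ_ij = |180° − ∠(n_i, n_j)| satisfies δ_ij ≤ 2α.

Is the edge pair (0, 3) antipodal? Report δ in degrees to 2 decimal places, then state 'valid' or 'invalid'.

α = atan 0.65 = 33.02°;  2α = 66.05°
edge 0: e_0 = (-1.61, -3.03);  n_0 = (-0.8831, +0.4692)
edge 3: e_3 = (-5.05, +1.40);  n_3 = (+0.2672, +0.9637)
∠(n_0, n_3) = 77.51°
δ = |180° − 77.51°| = 102.49°
102.49° > 2α = 66.05°  →  invalid

δ = 102.49°, invalid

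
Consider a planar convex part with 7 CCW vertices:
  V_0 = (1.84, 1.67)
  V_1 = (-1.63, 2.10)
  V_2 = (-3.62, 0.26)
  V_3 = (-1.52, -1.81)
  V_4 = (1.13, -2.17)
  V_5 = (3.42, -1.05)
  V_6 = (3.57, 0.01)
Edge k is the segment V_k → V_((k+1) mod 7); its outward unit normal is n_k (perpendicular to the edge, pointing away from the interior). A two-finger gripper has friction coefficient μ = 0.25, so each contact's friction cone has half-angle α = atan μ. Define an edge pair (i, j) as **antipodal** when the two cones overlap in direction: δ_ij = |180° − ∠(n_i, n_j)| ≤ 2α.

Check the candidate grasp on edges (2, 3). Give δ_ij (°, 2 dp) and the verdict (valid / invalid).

α = atan 0.25 = 14.04°;  2α = 28.07°
edge 2: e_2 = (+2.10, -2.07);  n_2 = (-0.7020, -0.7122)
edge 3: e_3 = (+2.65, -0.36);  n_3 = (-0.1346, -0.9909)
∠(n_2, n_3) = 36.85°
δ = |180° − 36.85°| = 143.15°
143.15° > 2α = 28.07°  →  invalid

δ = 143.15°, invalid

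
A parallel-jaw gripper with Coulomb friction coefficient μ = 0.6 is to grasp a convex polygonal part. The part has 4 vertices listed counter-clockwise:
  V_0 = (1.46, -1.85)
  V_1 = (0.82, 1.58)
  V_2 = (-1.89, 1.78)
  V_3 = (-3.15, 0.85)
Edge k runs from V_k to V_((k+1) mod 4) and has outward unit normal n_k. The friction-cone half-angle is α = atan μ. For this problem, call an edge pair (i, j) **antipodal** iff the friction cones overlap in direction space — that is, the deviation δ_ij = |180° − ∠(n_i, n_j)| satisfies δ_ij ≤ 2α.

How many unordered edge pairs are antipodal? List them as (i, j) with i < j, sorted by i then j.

α = atan 0.6 = 30.96°;  2α = 61.93°
n_0 = (+0.9830, +0.1834)
n_1 = (+0.0736, +0.9973)
n_2 = (-0.5939, +0.8046)
n_3 = (-0.5054, -0.8629)
  (0,1): δ = 104.79°  ·
  (0,2): δ = 64.14°  ·
  (0,3): δ = 49.07°  ✓
  (1,2): δ = 139.35°  ·
  (1,3): δ = 26.14°  ✓
  (2,3): δ = 66.79°  ·
antipodal pairs: 2

count = 2; pairs: (0,3), (1,3)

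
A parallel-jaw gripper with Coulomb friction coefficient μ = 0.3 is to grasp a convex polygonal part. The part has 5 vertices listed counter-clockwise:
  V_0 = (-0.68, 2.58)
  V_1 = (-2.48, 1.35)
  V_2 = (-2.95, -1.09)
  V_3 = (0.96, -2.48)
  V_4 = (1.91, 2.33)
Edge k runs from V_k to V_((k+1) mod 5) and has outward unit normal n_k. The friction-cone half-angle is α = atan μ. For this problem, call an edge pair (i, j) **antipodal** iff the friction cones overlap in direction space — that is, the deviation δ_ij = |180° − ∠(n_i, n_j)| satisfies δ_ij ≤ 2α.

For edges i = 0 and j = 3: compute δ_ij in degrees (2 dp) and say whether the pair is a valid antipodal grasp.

δ = 44.48°, invalid

α = atan 0.3 = 16.70°;  2α = 33.40°
edge 0: e_0 = (-1.80, -1.23);  n_0 = (-0.5642, +0.8256)
edge 3: e_3 = (+0.95, +4.81);  n_3 = (+0.9810, -0.1938)
∠(n_0, n_3) = 135.52°
δ = |180° − 135.52°| = 44.48°
44.48° > 2α = 33.40°  →  invalid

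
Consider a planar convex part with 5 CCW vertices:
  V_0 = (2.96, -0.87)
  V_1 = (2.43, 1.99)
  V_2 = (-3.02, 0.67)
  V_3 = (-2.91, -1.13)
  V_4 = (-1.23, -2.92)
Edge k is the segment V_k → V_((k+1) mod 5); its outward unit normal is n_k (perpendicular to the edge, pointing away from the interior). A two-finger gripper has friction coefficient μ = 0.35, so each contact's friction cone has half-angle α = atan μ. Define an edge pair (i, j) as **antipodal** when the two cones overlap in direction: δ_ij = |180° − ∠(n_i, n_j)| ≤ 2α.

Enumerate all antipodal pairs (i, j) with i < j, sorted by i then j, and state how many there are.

count = 3; pairs: (0,2), (0,3), (1,4)

α = atan 0.35 = 19.29°;  2α = 38.58°
n_0 = (+0.9833, +0.1822)
n_1 = (-0.2354, +0.9719)
n_2 = (-0.9981, -0.0610)
n_3 = (-0.7292, -0.6843)
n_4 = (+0.4395, -0.8983)
  (0,1): δ = 86.88°  ·
  (0,2): δ = 7.00°  ✓
  (0,3): δ = 32.69°  ✓
  (0,4): δ = 105.57°  ·
  (1,2): δ = 100.12°  ·
  (1,3): δ = 60.43°  ·
  (1,4): δ = 12.46°  ✓
  (2,3): δ = 140.31°  ·
  (2,4): δ = 67.43°  ·
  (3,4): δ = 107.11°  ·
antipodal pairs: 3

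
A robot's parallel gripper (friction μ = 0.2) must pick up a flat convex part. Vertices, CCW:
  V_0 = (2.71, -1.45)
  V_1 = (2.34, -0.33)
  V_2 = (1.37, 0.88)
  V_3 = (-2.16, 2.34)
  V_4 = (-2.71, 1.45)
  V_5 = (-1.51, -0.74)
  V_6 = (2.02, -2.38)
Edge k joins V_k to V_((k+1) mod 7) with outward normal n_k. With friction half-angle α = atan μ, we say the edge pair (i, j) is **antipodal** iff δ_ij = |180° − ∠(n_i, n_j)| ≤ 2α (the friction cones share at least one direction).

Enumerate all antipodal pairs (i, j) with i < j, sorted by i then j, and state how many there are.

count = 4; pairs: (0,4), (1,4), (2,5), (3,6)

α = atan 0.2 = 11.31°;  2α = 22.62°
n_0 = (+0.9495, +0.3137)
n_1 = (+0.7802, +0.6255)
n_2 = (+0.3822, +0.9241)
n_3 = (-0.8507, +0.5257)
n_4 = (-0.8770, -0.4805)
n_5 = (-0.4213, -0.9069)
n_6 = (+0.8031, -0.5958)
  (0,1): δ = 159.56°  ·
  (0,2): δ = 130.75°  ·
  (0,3): δ = 50.00°  ·
  (0,4): δ = 10.44°  ✓
  (0,5): δ = 46.80°  ·
  (0,6): δ = 125.15°  ·
  (1,2): δ = 151.19°  ·
  (1,3): δ = 70.43°  ·
  (1,4): δ = 10.00°  ✓
  (1,5): δ = 26.36°  ·
  (1,6): δ = 104.71°  ·
  (2,3): δ = 99.25°  ·
  (2,4): δ = 38.81°  ·
  (2,5): δ = 2.45°  ✓
  (2,6): δ = 75.90°  ·
  (3,4): δ = 119.56°  ·
  (3,5): δ = 83.20°  ·
  (3,6): δ = 4.86°  ✓
  (4,5): δ = 143.64°  ·
  (4,6): δ = 65.29°  ·
  (5,6): δ = 101.65°  ·
antipodal pairs: 4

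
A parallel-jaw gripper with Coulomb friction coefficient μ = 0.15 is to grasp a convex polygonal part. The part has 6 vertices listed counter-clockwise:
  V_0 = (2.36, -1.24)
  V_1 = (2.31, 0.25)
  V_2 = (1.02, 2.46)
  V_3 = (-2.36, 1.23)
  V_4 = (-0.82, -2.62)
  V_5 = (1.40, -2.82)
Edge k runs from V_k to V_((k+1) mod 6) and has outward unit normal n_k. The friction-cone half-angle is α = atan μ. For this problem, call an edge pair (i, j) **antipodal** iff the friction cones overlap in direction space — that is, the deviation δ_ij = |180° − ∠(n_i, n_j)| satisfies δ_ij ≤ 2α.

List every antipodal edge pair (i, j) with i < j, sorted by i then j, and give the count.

count = 1; pairs: (1,3)

α = atan 0.15 = 8.53°;  2α = 17.06°
n_0 = (+0.9994, +0.0335)
n_1 = (+0.8636, +0.5041)
n_2 = (-0.3420, +0.9397)
n_3 = (-0.9285, -0.3714)
n_4 = (-0.0897, -0.9960)
n_5 = (+0.8546, -0.5193)
  (0,1): δ = 151.65°  ·
  (0,2): δ = 71.93°  ·
  (0,3): δ = 19.88°  ·
  (0,4): δ = 82.93°  ·
  (0,5): δ = 146.80°  ·
  (1,2): δ = 100.28°  ·
  (1,3): δ = 8.47°  ✓
  (1,4): δ = 54.58°  ·
  (1,5): δ = 118.44°  ·
  (2,3): δ = 88.20°  ·
  (2,4): δ = 25.14°  ·
  (2,5): δ = 38.72°  ·
  (3,4): δ = 116.95°  ·
  (3,5): δ = 53.08°  ·
  (4,5): δ = 116.13°  ·
antipodal pairs: 1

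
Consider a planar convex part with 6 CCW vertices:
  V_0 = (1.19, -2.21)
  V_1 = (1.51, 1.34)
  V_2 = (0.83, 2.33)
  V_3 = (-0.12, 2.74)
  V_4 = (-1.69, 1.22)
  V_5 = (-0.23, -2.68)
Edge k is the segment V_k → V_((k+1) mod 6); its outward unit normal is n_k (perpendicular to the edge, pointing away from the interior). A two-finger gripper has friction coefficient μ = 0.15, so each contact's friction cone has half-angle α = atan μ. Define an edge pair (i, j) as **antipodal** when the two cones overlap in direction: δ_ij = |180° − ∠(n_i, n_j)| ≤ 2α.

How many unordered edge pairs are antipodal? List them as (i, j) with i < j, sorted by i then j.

count = 1; pairs: (1,4)

α = atan 0.15 = 8.53°;  2α = 17.06°
n_0 = (+0.9960, -0.0898)
n_1 = (+0.8243, +0.5662)
n_2 = (+0.3963, +0.9181)
n_3 = (-0.6956, +0.7185)
n_4 = (-0.9365, -0.3506)
n_5 = (+0.3142, -0.9493)
  (0,1): δ = 140.37°  ·
  (0,2): δ = 108.19°  ·
  (0,3): δ = 40.78°  ·
  (0,4): δ = 25.67°  ·
  (0,5): δ = 113.46°  ·
  (1,2): δ = 147.83°  ·
  (1,3): δ = 80.41°  ·
  (1,4): δ = 13.96°  ✓
  (1,5): δ = 73.83°  ·
  (2,3): δ = 112.58°  ·
  (2,4): δ = 46.13°  ·
  (2,5): δ = 41.66°  ·
  (3,4): δ = 113.55°  ·
  (3,5): δ = 25.76°  ·
  (4,5): δ = 92.21°  ·
antipodal pairs: 1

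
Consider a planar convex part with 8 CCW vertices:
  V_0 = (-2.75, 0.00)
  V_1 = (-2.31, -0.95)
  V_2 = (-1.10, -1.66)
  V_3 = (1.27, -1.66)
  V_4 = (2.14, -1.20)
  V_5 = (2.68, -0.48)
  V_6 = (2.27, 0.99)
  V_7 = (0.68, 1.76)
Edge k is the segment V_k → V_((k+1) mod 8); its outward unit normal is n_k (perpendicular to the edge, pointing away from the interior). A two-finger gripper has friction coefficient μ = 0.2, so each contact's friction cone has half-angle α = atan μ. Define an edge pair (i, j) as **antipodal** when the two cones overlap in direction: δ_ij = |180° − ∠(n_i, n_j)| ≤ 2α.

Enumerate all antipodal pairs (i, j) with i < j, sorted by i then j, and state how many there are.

α = atan 0.2 = 11.31°;  2α = 22.62°
n_0 = (-0.9074, -0.4203)
n_1 = (-0.5061, -0.8625)
n_2 = (+0.0000, -1.0000)
n_3 = (+0.4674, -0.8840)
n_4 = (+0.8000, -0.6000)
n_5 = (+0.9632, +0.2687)
n_6 = (+0.4359, +0.9000)
n_7 = (-0.4565, +0.8897)
  (0,1): δ = 145.26°  ·
  (0,2): δ = 114.85°  ·
  (0,3): δ = 86.98°  ·
  (0,4): δ = 61.72°  ·
  (0,5): δ = 9.27°  ✓
  (0,6): δ = 39.31°  ·
  (0,7): δ = 92.31°  ·
  (1,2): δ = 149.60°  ·
  (1,3): δ = 121.73°  ·
  (1,4): δ = 96.47°  ·
  (1,5): δ = 44.01°  ·
  (1,6): δ = 4.56°  ✓
  (1,7): δ = 57.57°  ·
  (2,3): δ = 152.13°  ·
  (2,4): δ = 126.87°  ·
  (2,5): δ = 74.42°  ·
  (2,6): δ = 25.84°  ·
  (2,7): δ = 27.16°  ·
  (3,4): δ = 154.74°  ·
  (3,5): δ = 102.28°  ·
  (3,6): δ = 53.71°  ·
  (3,7): δ = 0.70°  ✓
  (4,5): δ = 127.55°  ·
  (4,6): δ = 78.97°  ·
  (4,7): δ = 25.97°  ·
  (5,6): δ = 131.42°  ·
  (5,7): δ = 78.42°  ·
  (6,7): δ = 127.00°  ·
antipodal pairs: 3

count = 3; pairs: (0,5), (1,6), (3,7)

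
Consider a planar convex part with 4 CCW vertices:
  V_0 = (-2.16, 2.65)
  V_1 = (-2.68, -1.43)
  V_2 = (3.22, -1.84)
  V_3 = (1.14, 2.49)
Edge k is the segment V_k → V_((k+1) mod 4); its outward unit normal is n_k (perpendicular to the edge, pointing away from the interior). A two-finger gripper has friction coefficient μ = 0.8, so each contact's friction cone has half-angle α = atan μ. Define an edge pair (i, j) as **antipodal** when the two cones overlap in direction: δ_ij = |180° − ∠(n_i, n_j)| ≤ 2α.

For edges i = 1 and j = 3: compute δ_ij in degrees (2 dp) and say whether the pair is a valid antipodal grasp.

α = atan 0.8 = 38.66°;  2α = 77.32°
edge 1: e_1 = (+5.90, -0.41);  n_1 = (-0.0693, -0.9976)
edge 3: e_3 = (-3.30, +0.16);  n_3 = (+0.0484, +0.9988)
∠(n_1, n_3) = 178.80°
δ = |180° − 178.80°| = 1.20°
1.20° ≤ 2α = 77.32°  →  valid

δ = 1.20°, valid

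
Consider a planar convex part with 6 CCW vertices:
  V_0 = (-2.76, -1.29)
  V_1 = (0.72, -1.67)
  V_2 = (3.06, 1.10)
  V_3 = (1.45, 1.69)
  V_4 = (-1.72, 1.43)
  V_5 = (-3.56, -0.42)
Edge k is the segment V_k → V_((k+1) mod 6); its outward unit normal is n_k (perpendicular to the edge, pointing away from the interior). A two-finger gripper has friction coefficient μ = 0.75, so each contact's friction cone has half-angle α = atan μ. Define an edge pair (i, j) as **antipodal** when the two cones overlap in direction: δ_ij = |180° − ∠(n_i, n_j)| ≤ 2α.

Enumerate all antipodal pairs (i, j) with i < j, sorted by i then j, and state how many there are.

count = 8; pairs: (0,2), (0,3), (0,4), (1,2), (1,3), (1,4), (2,5), (3,5)

α = atan 0.75 = 36.87°;  2α = 73.74°
n_0 = (-0.1086, -0.9941)
n_1 = (+0.7639, -0.6453)
n_2 = (+0.3441, +0.9389)
n_3 = (-0.0817, +0.9967)
n_4 = (-0.7090, +0.7052)
n_5 = (-0.7361, -0.6769)
  (0,1): δ = 123.96°  ·
  (0,2): δ = 13.89°  ✓
  (0,3): δ = 10.92°  ✓
  (0,4): δ = 51.39°  ✓
  (0,5): δ = 138.83°  ·
  (1,2): δ = 69.94°  ✓
  (1,3): δ = 45.12°  ✓
  (1,4): δ = 4.65°  ✓
  (1,5): δ = 82.79°  ·
  (2,3): δ = 155.19°  ·
  (2,4): δ = 114.72°  ·
  (2,5): δ = 27.27°  ✓
  (3,4): δ = 139.53°  ·
  (3,5): δ = 52.09°  ✓
  (4,5): δ = 92.56°  ·
antipodal pairs: 8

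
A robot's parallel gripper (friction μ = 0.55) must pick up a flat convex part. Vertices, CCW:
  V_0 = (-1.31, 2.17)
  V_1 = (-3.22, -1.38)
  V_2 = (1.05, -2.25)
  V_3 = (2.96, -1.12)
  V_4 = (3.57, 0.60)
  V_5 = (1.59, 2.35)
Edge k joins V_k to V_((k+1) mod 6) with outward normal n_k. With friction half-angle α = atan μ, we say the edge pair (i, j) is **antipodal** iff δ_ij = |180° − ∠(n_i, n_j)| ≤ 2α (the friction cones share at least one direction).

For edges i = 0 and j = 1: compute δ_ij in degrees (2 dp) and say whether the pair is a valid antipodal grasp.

α = atan 0.55 = 28.81°;  2α = 57.62°
edge 0: e_0 = (-1.91, -3.55);  n_0 = (-0.8806, +0.4738)
edge 1: e_1 = (+4.27, -0.87);  n_1 = (-0.1996, -0.9799)
∠(n_0, n_1) = 106.77°
δ = |180° − 106.77°| = 73.23°
73.23° > 2α = 57.62°  →  invalid

δ = 73.23°, invalid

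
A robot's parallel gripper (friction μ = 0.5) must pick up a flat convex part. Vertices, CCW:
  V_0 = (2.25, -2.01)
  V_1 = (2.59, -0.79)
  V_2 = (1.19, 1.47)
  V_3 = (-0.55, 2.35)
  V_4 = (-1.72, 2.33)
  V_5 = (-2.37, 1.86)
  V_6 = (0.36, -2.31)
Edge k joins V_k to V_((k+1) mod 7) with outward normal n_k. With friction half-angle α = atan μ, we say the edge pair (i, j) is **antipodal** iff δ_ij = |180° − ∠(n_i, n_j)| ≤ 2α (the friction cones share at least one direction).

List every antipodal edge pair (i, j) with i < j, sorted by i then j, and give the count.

count = 7; pairs: (0,4), (0,5), (1,5), (2,5), (2,6), (3,6), (4,6)

α = atan 0.5 = 26.57°;  2α = 53.13°
n_0 = (+0.9633, -0.2685)
n_1 = (+0.8501, +0.5266)
n_2 = (+0.4513, +0.8924)
n_3 = (-0.0171, +0.9999)
n_4 = (-0.5859, +0.8104)
n_5 = (-0.8367, -0.5477)
n_6 = (+0.1568, -0.9876)
  (0,1): δ = 132.65°  ·
  (0,2): δ = 101.26°  ·
  (0,3): δ = 73.45°  ·
  (0,4): δ = 38.56°  ✓
  (0,5): δ = 48.78°  ✓
  (0,6): δ = 114.59°  ·
  (1,2): δ = 148.60°  ·
  (1,3): δ = 120.80°  ·
  (1,4): δ = 85.91°  ·
  (1,5): δ = 1.43°  ✓
  (1,6): δ = 67.24°  ·
  (2,3): δ = 152.19°  ·
  (2,4): δ = 117.30°  ·
  (2,5): δ = 29.96°  ✓
  (2,6): δ = 35.85°  ✓
  (3,4): δ = 145.11°  ·
  (3,5): δ = 57.77°  ·
  (3,6): δ = 8.04°  ✓
  (4,5): δ = 92.66°  ·
  (4,6): δ = 26.85°  ✓
  (5,6): δ = 114.19°  ·
antipodal pairs: 7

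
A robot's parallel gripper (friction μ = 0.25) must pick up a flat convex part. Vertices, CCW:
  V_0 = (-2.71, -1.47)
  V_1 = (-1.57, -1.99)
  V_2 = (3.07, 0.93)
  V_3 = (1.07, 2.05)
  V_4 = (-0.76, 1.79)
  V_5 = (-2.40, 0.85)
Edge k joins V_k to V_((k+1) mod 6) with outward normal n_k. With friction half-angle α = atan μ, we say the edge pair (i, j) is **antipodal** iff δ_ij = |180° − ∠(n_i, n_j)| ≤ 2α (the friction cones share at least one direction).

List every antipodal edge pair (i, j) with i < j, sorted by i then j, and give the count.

count = 3; pairs: (0,2), (1,3), (1,4)

α = atan 0.25 = 14.04°;  2α = 28.07°
n_0 = (-0.4150, -0.9098)
n_1 = (+0.5326, -0.8464)
n_2 = (+0.4886, +0.8725)
n_3 = (-0.1407, +0.9901)
n_4 = (-0.4973, +0.8676)
n_5 = (-0.9912, +0.1324)
  (0,1): δ = 123.30°  ·
  (0,2): δ = 4.73°  ✓
  (0,3): δ = 32.61°  ·
  (0,4): δ = 54.34°  ·
  (0,5): δ = 106.91°  ·
  (1,2): δ = 61.43°  ·
  (1,3): δ = 24.10°  ✓
  (1,4): δ = 2.36°  ✓
  (1,5): δ = 50.21°  ·
  (2,3): δ = 142.66°  ·
  (2,4): δ = 120.93°  ·
  (2,5): δ = 68.36°  ·
  (3,4): δ = 158.27°  ·
  (3,5): δ = 105.70°  ·
  (4,5): δ = 127.43°  ·
antipodal pairs: 3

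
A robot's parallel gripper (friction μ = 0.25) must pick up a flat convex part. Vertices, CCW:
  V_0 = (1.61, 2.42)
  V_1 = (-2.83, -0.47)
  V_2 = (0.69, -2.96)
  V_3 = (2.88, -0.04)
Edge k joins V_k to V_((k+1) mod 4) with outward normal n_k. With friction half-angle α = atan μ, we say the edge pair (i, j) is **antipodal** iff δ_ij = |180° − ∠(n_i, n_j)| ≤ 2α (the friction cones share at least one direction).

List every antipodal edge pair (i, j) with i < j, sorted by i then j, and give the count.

count = 2; pairs: (0,2), (1,3)

α = atan 0.25 = 14.04°;  2α = 28.07°
n_0 = (-0.5455, +0.8381)
n_1 = (-0.5775, -0.8164)
n_2 = (+0.8000, -0.6000)
n_3 = (+0.8886, +0.4587)
  (0,1): δ = 68.34°  ·
  (0,2): δ = 20.07°  ✓
  (0,3): δ = 84.25°  ·
  (1,2): δ = 91.59°  ·
  (1,3): δ = 27.42°  ✓
  (2,3): δ = 115.82°  ·
antipodal pairs: 2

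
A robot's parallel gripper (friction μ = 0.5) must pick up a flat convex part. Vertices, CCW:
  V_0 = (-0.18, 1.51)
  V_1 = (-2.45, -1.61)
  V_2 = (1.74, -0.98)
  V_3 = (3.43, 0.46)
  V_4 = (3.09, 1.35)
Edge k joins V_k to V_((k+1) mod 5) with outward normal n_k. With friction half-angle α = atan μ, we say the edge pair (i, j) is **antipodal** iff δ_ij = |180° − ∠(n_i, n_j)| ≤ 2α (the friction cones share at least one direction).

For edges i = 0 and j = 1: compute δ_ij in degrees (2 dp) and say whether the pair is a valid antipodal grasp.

α = atan 0.5 = 26.57°;  2α = 53.13°
edge 0: e_0 = (-2.27, -3.12);  n_0 = (-0.8086, +0.5883)
edge 1: e_1 = (+4.19, +0.63);  n_1 = (+0.1487, -0.9889)
∠(n_0, n_1) = 134.59°
δ = |180° − 134.59°| = 45.41°
45.41° ≤ 2α = 53.13°  →  valid

δ = 45.41°, valid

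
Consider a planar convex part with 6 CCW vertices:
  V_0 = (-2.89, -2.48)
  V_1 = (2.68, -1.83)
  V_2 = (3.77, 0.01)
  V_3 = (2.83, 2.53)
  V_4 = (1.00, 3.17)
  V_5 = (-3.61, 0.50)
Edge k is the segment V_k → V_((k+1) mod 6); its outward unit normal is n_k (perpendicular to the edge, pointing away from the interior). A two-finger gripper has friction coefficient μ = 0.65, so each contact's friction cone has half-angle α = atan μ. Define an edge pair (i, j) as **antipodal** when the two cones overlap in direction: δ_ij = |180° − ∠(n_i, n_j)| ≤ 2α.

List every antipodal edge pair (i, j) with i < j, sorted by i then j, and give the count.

α = atan 0.65 = 33.02°;  2α = 66.05°
n_0 = (+0.1159, -0.9933)
n_1 = (+0.8604, -0.5097)
n_2 = (+0.9369, +0.3495)
n_3 = (+0.3301, +0.9439)
n_4 = (-0.5012, +0.8653)
n_5 = (-0.9720, -0.2349)
  (0,1): δ = 127.30°  ·
  (0,2): δ = 76.20°  ·
  (0,3): δ = 25.93°  ✓
  (0,4): δ = 23.42°  ✓
  (0,5): δ = 96.93°  ·
  (1,2): δ = 128.90°  ·
  (1,3): δ = 78.63°  ·
  (1,4): δ = 29.28°  ✓
  (1,5): δ = 44.23°  ✓
  (2,3): δ = 129.73°  ·
  (2,4): δ = 80.38°  ·
  (2,5): δ = 6.87°  ✓
  (3,4): δ = 130.65°  ·
  (3,5): δ = 57.14°  ✓
  (4,5): δ = 106.50°  ·
antipodal pairs: 6

count = 6; pairs: (0,3), (0,4), (1,4), (1,5), (2,5), (3,5)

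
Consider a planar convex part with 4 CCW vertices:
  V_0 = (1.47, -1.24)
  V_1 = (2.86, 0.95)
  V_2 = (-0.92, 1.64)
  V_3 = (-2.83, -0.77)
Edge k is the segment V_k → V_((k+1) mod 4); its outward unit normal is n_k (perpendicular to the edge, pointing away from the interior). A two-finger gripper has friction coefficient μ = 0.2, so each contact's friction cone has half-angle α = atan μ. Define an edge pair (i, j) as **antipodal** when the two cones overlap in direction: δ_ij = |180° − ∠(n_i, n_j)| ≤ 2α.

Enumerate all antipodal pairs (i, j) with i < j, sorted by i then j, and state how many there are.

α = atan 0.2 = 11.31°;  2α = 22.62°
n_0 = (+0.8443, -0.5359)
n_1 = (+0.1796, +0.9837)
n_2 = (-0.7837, +0.6211)
n_3 = (-0.1087, -0.9941)
  (0,1): δ = 67.94°  ·
  (0,2): δ = 5.99°  ✓
  (0,3): δ = 116.17°  ·
  (1,2): δ = 118.05°  ·
  (1,3): δ = 4.11°  ✓
  (2,3): δ = 57.84°  ·
antipodal pairs: 2

count = 2; pairs: (0,2), (1,3)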